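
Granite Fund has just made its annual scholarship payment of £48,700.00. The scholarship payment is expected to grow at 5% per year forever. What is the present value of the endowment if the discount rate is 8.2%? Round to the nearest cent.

£1597968.75

D₁ = D₀ × (1 + g) = £48,700.00 × 1.05 = £51,135.0000
Growing perpetuity: P = D₁ / (r − g) = £51,135.0000 / (0.082 − 0.05) = £1,597,968.75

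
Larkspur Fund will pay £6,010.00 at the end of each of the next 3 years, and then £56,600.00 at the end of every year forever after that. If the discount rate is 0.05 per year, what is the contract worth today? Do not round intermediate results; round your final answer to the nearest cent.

£994230.88

PV of 3-year annuity: £6,010.00 × [1 − (1+0.05)^−3] / 0.05 = 16366.72066
Perpetuity value at year 3: £56,600.00 / 0.05 = 1132000.00000
PV of perpetuity: 1132000.00000 / (1+0.05)^3 = 977864.16154
Total PV = 16366.72066 + 977864.16154 = 994230.88219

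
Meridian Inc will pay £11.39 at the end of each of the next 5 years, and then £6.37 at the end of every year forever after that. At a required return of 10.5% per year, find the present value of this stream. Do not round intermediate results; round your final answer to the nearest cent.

£79.46

PV of 5-year annuity: £11.39 × [1 − (1+0.105)^−5] / 0.105 = 42.63116
Perpetuity value at year 5: £6.37 / 0.105 = 60.66667
PV of perpetuity: 60.66667 / (1+0.105)^5 = 36.82466
Total PV = 42.63116 + 36.82466 = 79.45581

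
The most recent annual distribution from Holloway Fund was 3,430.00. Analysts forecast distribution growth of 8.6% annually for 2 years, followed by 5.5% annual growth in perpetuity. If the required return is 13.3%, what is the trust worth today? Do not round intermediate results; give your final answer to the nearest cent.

49062.81

D_1 = 3724.98000
D_2 = 4045.32828
Terminal value at year 2: TV = D_2×(1+g_2)/(r−g_2) = 4267.82134/0.078 = 54715.65815
P_0 = D_1/(1+r)^1 + D_2/(1+r)^2 + TV/(1+r)^2
    = 3287.71403 + 3151.33049 + 42623.76490 = 49062.80942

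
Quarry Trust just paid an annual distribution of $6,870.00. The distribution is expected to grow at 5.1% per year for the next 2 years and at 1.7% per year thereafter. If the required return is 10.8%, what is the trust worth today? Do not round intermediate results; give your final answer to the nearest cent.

$81779.49

D_1 = 7220.37000
D_2 = 7588.60887
Terminal value at year 2: TV = D_2×(1+g_2)/(r−g_2) = 7717.61522/0.091 = 84808.95847
P_0 = D_1/(1+r)^1 + D_2/(1+r)^2 + TV/(1+r)^2
    = 6516.57942 + 6181.34023 + 69081.57156 = 81779.49121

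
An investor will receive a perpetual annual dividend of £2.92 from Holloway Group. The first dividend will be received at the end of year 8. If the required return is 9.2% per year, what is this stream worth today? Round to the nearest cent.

Value at end of year 7: C / r = £2.92 / 0.092 = £31.7391
Discount to today: PV = £31.7391 / (1 + 0.092)^7 = £31.7391 / 1.851648 = £17.14

£17.14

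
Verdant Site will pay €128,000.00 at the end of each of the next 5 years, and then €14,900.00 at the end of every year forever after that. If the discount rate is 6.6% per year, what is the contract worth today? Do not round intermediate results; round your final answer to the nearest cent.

PV of 5-year annuity: €128,000.00 × [1 − (1+0.066)^−5] / 0.066 = 530494.45350
Perpetuity value at year 5: €14,900.00 / 0.066 = 225757.57576
PV of perpetuity: 225757.57576 / (1+0.066)^5 = 164004.70578
Total PV = 530494.45350 + 164004.70578 = 694499.15928

€694499.16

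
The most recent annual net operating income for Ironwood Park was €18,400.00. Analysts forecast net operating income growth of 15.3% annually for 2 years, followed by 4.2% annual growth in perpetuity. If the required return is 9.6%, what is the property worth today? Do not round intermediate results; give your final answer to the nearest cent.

€432663.33

D_1 = 21215.20000
D_2 = 24461.12560
Terminal value at year 2: TV = D_2×(1+g_2)/(r−g_2) = 25488.49288/0.054 = 472009.12732
P_0 = D_1/(1+r)^1 + D_2/(1+r)^2 + TV/(1+r)^2
    = 19356.93431 + 20363.63618 + 392942.75744 = 432663.32793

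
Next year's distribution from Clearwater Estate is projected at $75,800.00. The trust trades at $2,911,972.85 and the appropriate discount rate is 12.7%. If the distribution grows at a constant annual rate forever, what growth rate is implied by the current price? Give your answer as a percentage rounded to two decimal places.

P = D₁/(r−g) ⇒ g = r − D₁/P = 0.127 − $75,800.00/$2,911,972.85 = 0.100970

10.10%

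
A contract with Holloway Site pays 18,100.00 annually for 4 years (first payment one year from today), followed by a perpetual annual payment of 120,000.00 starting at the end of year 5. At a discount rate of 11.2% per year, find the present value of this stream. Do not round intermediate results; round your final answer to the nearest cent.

756634.61

PV of 4-year annuity: 18,100.00 × [1 − (1+0.112)^−4] / 0.112 = 55915.31635
Perpetuity value at year 4: 120,000.00 / 0.112 = 1071428.57143
PV of perpetuity: 1071428.57143 / (1+0.112)^4 = 700719.29178
Total PV = 55915.31635 + 700719.29178 = 756634.60813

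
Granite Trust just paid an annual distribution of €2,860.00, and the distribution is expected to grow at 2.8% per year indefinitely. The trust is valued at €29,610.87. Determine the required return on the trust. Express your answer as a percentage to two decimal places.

12.73%

D₁ = €2,860.00 × 1.028 = €2,940.0800
P = D₁/(r − g) ⇒ r = D₁/P + g = €2,940.0800/€29,610.87 + 0.028 = 0.099291 + 0.028 = 0.127291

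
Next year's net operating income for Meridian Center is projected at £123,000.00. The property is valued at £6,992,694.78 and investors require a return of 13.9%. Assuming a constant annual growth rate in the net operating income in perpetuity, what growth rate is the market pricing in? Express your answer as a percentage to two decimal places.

12.14%

P = D₁/(r−g) ⇒ g = r − D₁/P = 0.139 − £123,000.00/£6,992,694.78 = 0.121410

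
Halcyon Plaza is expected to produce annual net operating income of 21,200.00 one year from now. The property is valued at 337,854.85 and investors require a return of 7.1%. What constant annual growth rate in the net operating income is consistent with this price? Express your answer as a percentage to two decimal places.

0.83%

P = D₁/(r−g) ⇒ g = r − D₁/P = 0.071 − 21,200.00/337,854.85 = 0.008251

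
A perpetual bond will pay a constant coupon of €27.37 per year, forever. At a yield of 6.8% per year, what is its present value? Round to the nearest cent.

Level perpetuity: PV = C / r = €27.37 / 0.068 = €402.50

€402.50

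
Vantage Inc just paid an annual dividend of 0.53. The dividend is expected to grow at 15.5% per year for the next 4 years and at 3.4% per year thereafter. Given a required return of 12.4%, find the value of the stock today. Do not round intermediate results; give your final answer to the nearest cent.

9.06

D_1 = 0.61215
D_2 = 0.70703
D_3 = 0.81662
D_4 = 0.94320
Terminal value at year 4: TV = D_4×(1+g_2)/(r−g_2) = 0.97527/0.09 = 10.83632
P_0 = D_1/(1+r)^1 + D_2/(1+r)^2 + D_3/(1+r)^3 + D_4/(1+r)^4 + TV/(1+r)^4
    = 0.54462 + 0.55964 + 0.57507 + 0.59093 + 6.78917 = 9.05943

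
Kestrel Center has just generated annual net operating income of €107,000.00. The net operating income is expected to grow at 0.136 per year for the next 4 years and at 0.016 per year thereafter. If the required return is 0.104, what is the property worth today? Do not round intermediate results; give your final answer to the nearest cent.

D_1 = 121552.00000
D_2 = 138083.07200
D_3 = 156862.36979
D_4 = 178195.65208
Terminal value at year 4: TV = D_4×(1+g_2)/(r−g_2) = 181046.78252/0.088 = 2057349.80133
P_0 = D_1/(1+r)^1 + D_2/(1+r)^2 + D_3/(1+r)^3 + D_4/(1+r)^4 + TV/(1+r)^4
    = 110101.44928 + 113292.79563 + 116576.64478 + 119955.67796 + 1384942.82738 = 1844869.39503

€1844869.40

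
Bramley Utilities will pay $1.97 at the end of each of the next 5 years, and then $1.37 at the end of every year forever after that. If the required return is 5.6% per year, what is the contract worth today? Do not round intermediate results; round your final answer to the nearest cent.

$27.02

PV of 5-year annuity: $1.97 × [1 − (1+0.056)^−5] / 0.056 = 8.38944
Perpetuity value at year 5: $1.37 / 0.056 = 24.46429
PV of perpetuity: 24.46429 / (1+0.056)^5 = 18.63000
Total PV = 8.38944 + 18.63000 = 27.01945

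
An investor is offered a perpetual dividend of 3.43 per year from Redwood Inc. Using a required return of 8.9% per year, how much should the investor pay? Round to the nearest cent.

38.54

Level perpetuity: PV = C / r = 3.43 / 0.089 = 38.54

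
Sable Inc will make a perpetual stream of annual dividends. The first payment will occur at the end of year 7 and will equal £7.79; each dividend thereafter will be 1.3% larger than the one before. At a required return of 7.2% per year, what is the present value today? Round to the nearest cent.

Value at end of year 6: C₁ / (r − g) = £7.79 / (0.072 − 0.013) = £132.0339
Discount to today: PV = £132.0339 / (1 + 0.072)^6 = £132.0339 / 1.517640 = £87.00

£87.00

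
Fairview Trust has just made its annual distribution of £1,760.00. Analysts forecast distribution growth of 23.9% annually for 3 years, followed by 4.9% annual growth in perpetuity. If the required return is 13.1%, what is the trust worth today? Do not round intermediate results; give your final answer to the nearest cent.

£35954.70

D_1 = 2180.64000
D_2 = 2701.81296
D_3 = 3347.54626
Terminal value at year 3: TV = D_3×(1+g_2)/(r−g_2) = 3511.57602/0.082 = 42824.09785
P_0 = D_1/(1+r)^1 + D_2/(1+r)^2 + D_3/(1+r)^3 + TV/(1+r)^3
    = 1928.06366 + 2112.17584 + 2313.86902 + 29600.59276 = 35954.70128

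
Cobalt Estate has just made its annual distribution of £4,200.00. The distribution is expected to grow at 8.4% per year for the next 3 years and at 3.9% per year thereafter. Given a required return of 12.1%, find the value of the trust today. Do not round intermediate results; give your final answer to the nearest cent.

£59905.99

D_1 = 4552.80000
D_2 = 4935.23520
D_3 = 5349.79496
Terminal value at year 3: TV = D_3×(1+g_2)/(r−g_2) = 5558.43696/0.082 = 67785.81659
P_0 = D_1/(1+r)^1 + D_2/(1+r)^2 + D_3/(1+r)^3 + TV/(1+r)^3
    = 4061.37377 + 3927.32308 + 3797.69689 + 48119.59843 = 59905.99217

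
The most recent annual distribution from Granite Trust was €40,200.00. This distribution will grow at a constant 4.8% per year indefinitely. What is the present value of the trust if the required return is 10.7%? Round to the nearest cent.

€714061.02

D₁ = D₀ × (1 + g) = €40,200.00 × 1.048 = €42,129.6000
Growing perpetuity: P = D₁ / (r − g) = €42,129.6000 / (0.107 − 0.048) = €714,061.02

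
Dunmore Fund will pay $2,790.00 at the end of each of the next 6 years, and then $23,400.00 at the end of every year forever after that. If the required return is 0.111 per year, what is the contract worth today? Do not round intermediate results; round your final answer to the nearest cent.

$123870.03

PV of 6-year annuity: $2,790.00 × [1 − (1+0.111)^−6] / 0.111 = 11769.27627
Perpetuity value at year 6: $23,400.00 / 0.111 = 210810.81081
PV of perpetuity: 210810.81081 / (1+0.111)^6 = 112100.75175
Total PV = 11769.27627 + 112100.75175 = 123870.02802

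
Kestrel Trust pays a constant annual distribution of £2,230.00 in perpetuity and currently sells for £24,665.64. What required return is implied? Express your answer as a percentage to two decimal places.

P = C/r ⇒ r = C/P = £2,230.00/£24,665.64 = 0.090409

9.04%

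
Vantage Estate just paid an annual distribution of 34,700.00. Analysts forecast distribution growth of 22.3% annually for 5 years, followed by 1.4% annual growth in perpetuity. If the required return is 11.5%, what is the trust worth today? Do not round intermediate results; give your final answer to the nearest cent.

784019.36

D_1 = 42438.10000
D_2 = 51901.79630
D_3 = 63475.89687
D_4 = 77631.02188
D_5 = 94942.73976
Terminal value at year 5: TV = D_5×(1+g_2)/(r−g_2) = 96271.93811/0.101 = 953187.50607
P_0 = D_1/(1+r)^1 + D_2/(1+r)^2 + D_3/(1+r)^3 + D_4/(1+r)^4 + D_5/(1+r)^5 + TV/(1+r)^5
    = 38061.07623 + 41747.70963 + 45791.43397 + 50226.83744 + 55091.85846 + 553100.44039 = 784019.35612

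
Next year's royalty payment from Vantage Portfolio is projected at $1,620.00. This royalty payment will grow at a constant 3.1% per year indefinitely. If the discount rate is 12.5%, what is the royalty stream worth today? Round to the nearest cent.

Growing perpetuity: P = D₁ / (r − g) = $1,620.0000 / (0.125 − 0.031) = $17,234.04

$17234.04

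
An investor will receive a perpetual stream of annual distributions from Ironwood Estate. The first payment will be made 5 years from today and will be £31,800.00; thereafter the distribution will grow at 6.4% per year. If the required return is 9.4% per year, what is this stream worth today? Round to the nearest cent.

£740008.28

Value at end of year 4: C₁ / (r − g) = £31,800.00 / (0.094 − 0.064) = £1,060,000.0000
Discount to today: PV = £1,060,000.0000 / (1 + 0.094)^4 = £1,060,000.0000 / 1.432416 = £740,008.28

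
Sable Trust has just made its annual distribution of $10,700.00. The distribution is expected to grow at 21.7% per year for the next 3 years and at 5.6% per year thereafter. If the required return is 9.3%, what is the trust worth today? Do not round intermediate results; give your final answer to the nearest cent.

D_1 = 13021.90000
D_2 = 15847.65230
D_3 = 19286.59285
Terminal value at year 3: TV = D_3×(1+g_2)/(r−g_2) = 20366.64205/0.037 = 550449.78510
P_0 = D_1/(1+r)^1 + D_2/(1+r)^2 + D_3/(1+r)^3 + TV/(1+r)^3
    = 11913.90668 + 13265.53013 + 14770.49420 + 421557.88860 = 461507.81961

$461507.82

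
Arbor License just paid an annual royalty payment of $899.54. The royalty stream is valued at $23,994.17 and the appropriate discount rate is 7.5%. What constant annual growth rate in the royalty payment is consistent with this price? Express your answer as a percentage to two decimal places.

3.62%

P = D₀(1+g)/(r−g) ⇒ P(r−g) = D₀(1+g) ⇒ g(P+D₀) = P·r − D₀
g = (P·r − D₀)/(P + D₀) = ($23,994.17×0.075 − $899.54) / ($23,994.17 + $899.54) = 0.036155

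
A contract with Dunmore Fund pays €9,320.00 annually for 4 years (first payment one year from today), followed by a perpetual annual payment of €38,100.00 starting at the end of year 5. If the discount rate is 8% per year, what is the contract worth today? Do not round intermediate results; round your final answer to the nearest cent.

€380926.99

PV of 4-year annuity: €9,320.00 × [1 − (1+0.08)^−4] / 0.08 = 30869.02215
Perpetuity value at year 4: €38,100.00 / 0.08 = 476250.00000
PV of perpetuity: 476250.00000 / (1+0.08)^4 = 350057.96739
Total PV = 30869.02215 + 350057.96739 = 380926.98954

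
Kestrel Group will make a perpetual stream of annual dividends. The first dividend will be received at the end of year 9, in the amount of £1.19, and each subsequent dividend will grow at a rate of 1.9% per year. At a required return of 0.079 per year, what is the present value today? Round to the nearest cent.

£10.80

Value at end of year 8: C₁ / (r − g) = £1.19 / (0.079 − 0.019) = £19.8333
Discount to today: PV = £19.8333 / (1 + 0.079)^8 = £19.8333 / 1.837264 = £10.80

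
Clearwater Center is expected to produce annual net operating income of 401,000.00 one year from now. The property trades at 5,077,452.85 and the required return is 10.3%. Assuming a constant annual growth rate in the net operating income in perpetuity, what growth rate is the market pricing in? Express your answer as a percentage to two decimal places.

P = D₁/(r−g) ⇒ g = r − D₁/P = 0.103 − 401,000.00/5,077,452.85 = 0.024023

2.40%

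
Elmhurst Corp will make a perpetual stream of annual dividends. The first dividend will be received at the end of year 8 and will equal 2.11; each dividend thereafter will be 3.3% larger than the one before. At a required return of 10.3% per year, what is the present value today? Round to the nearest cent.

Value at end of year 7: C₁ / (r − g) = 2.11 / (0.103 − 0.033) = 30.1429
Discount to today: PV = 30.1429 / (1 + 0.103)^7 = 30.1429 / 1.986226 = 15.18

15.18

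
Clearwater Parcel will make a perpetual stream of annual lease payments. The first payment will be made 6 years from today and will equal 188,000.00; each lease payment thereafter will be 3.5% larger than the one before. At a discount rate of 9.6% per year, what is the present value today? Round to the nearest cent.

1948835.78

Value at end of year 5: C₁ / (r − g) = 188,000.00 / (0.096 − 0.035) = 3,081,967.2131
Discount to today: PV = 3,081,967.2131 / (1 + 0.096)^5 = 3,081,967.2131 / 1.581440 = 1,948,835.78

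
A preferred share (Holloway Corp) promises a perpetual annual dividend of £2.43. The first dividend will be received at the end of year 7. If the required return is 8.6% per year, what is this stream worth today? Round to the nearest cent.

Value at end of year 6: C / r = £2.43 / 0.086 = £28.2558
Discount to today: PV = £28.2558 / (1 + 0.086)^6 = £28.2558 / 1.640510 = £17.22

£17.22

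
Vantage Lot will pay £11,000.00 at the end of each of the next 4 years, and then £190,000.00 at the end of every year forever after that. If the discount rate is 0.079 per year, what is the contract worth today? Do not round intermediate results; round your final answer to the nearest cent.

£1810870.52

PV of 4-year annuity: £11,000.00 × [1 − (1+0.079)^−4] / 0.079 = 36514.63938
Perpetuity value at year 4: £190,000.00 / 0.079 = 2405063.29114
PV of perpetuity: 2405063.29114 / (1+0.079)^4 = 1774355.88360
Total PV = 36514.63938 + 1774355.88360 = 1810870.52298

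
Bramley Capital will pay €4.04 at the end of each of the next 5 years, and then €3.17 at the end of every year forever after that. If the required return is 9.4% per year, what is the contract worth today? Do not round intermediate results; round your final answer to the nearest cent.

€37.07

PV of 5-year annuity: €4.04 × [1 − (1+0.094)^−5] / 0.094 = 15.55244
Perpetuity value at year 5: €3.17 / 0.094 = 33.72340
PV of perpetuity: 33.72340 / (1+0.094)^5 = 21.52013
Total PV = 15.55244 + 21.52013 = 37.07257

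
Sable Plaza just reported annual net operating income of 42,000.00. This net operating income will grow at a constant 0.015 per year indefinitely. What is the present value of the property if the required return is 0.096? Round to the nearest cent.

526296.30

D₁ = D₀ × (1 + g) = 42,000.00 × 1.015 = 42,630.0000
Growing perpetuity: P = D₁ / (r − g) = 42,630.0000 / (0.096 − 0.015) = 526,296.30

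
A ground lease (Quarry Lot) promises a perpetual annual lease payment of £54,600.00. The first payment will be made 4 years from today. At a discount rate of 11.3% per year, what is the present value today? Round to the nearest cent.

Value at end of year 3: C / r = £54,600.00 / 0.113 = £483,185.8407
Discount to today: PV = £483,185.8407 / (1 + 0.113)^3 = £483,185.8407 / 1.378750 = £350,452.13

£350452.13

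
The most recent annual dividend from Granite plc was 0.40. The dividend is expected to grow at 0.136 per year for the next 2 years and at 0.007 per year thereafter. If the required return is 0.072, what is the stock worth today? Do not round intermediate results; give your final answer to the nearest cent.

D_1 = 0.45440
D_2 = 0.51620
Terminal value at year 2: TV = D_2×(1+g_2)/(r−g_2) = 0.51981/0.065 = 7.99710
P_0 = D_1/(1+r)^1 + D_2/(1+r)^2 + TV/(1+r)^2
    = 0.42388 + 0.44919 + 6.95894 = 7.83201

7.83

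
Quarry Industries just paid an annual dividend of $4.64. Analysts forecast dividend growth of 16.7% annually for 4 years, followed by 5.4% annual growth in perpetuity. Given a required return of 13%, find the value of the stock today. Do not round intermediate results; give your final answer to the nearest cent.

D_1 = 5.41488
D_2 = 6.31916
D_3 = 7.37447
D_4 = 8.60600
Terminal value at year 4: TV = D_4×(1+g_2)/(r−g_2) = 9.07073/0.076 = 119.35165
P_0 = D_1/(1+r)^1 + D_2/(1+r)^2 + D_3/(1+r)^3 + D_4/(1+r)^4 + TV/(1+r)^4
    = 4.79193 + 4.94883 + 5.11087 + 5.27822 + 73.20060 = 93.33046

$93.33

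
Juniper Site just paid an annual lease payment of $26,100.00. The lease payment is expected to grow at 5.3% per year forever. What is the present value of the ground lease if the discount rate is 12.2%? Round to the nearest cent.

D₁ = D₀ × (1 + g) = $26,100.00 × 1.053 = $27,483.3000
Growing perpetuity: P = D₁ / (r − g) = $27,483.3000 / (0.122 − 0.053) = $398,308.70

$398308.70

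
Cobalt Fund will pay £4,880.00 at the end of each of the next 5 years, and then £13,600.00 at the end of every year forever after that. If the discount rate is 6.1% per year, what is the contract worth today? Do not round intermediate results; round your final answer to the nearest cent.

£186318.72

PV of 5-year annuity: £4,880.00 × [1 − (1+0.061)^−5] / 0.061 = 20500.53407
Perpetuity value at year 5: £13,600.00 / 0.061 = 222950.81967
PV of perpetuity: 222950.81967 / (1+0.061)^5 = 165818.18373
Total PV = 20500.53407 + 165818.18373 = 186318.71781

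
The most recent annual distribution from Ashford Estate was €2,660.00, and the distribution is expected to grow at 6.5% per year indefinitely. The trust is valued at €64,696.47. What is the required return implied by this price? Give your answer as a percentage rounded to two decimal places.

D₁ = €2,660.00 × 1.065 = €2,832.9000
P = D₁/(r − g) ⇒ r = D₁/P + g = €2,832.9000/€64,696.47 + 0.065 = 0.043788 + 0.065 = 0.108788

10.88%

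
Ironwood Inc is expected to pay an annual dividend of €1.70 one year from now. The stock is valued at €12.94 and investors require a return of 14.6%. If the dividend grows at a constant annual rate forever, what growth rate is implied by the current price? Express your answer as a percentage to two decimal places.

1.46%

P = D₁/(r−g) ⇒ g = r − D₁/P = 0.146 − €1.70/€12.94 = 0.014624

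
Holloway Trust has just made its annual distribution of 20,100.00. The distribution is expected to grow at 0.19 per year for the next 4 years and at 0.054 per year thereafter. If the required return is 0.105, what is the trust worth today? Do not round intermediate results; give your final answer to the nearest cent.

655831.50

D_1 = 23919.00000
D_2 = 28463.61000
D_3 = 33871.69590
D_4 = 40307.31812
Terminal value at year 4: TV = D_4×(1+g_2)/(r−g_2) = 42483.91330/0.051 = 833017.90783
P_0 = D_1/(1+r)^1 + D_2/(1+r)^2 + D_3/(1+r)^3 + D_4/(1+r)^4 + TV/(1+r)^4
    = 21646.15385 + 23311.24260 + 25104.41511 + 27035.52397 + 558734.16197 = 655831.49750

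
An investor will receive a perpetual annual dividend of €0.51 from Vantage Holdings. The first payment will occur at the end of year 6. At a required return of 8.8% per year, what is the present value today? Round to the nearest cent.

Value at end of year 5: C / r = €0.51 / 0.088 = €5.7955
Discount to today: PV = €5.7955 / (1 + 0.088)^5 = €5.7955 / 1.524560 = €3.80

€3.80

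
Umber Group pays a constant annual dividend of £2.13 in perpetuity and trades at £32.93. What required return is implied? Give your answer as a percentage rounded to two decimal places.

6.47%

P = C/r ⇒ r = C/P = £2.13/£32.93 = 0.064683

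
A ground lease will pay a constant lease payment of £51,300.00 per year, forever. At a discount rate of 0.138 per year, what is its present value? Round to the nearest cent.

£371739.13

Level perpetuity: PV = C / r = £51,300.00 / 0.138 = £371,739.13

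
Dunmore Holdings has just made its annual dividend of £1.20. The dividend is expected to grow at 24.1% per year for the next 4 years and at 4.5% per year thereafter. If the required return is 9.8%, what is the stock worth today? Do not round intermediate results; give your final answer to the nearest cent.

D_1 = 1.48920
D_2 = 1.84810
D_3 = 2.29349
D_4 = 2.84622
Terminal value at year 4: TV = D_4×(1+g_2)/(r−g_2) = 2.97430/0.053 = 56.11885
P_0 = D_1/(1+r)^1 + D_2/(1+r)^2 + D_3/(1+r)^3 + D_4/(1+r)^4 + TV/(1+r)^4
    = 1.35628 + 1.53292 + 1.73257 + 1.95821 + 38.60997 = 45.18995

£45.19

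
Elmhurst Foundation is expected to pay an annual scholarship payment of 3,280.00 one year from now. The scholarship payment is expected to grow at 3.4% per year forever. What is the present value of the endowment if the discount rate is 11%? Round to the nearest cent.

43157.89

Growing perpetuity: P = D₁ / (r − g) = 3,280.0000 / (0.11 − 0.034) = 43,157.89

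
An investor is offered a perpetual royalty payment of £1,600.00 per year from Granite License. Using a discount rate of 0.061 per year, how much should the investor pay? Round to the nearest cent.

Level perpetuity: PV = C / r = £1,600.00 / 0.061 = £26,229.51

£26229.51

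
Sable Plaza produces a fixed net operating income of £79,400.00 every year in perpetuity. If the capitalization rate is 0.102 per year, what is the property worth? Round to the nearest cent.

Level perpetuity: PV = C / r = £79,400.00 / 0.102 = £778,431.37

£778431.37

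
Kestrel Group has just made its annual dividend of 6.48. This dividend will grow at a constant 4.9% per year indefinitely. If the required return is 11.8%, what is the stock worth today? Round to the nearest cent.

D₁ = D₀ × (1 + g) = 6.48 × 1.049 = 6.7975
Growing perpetuity: P = D₁ / (r − g) = 6.7975 / (0.118 − 0.049) = 98.51

98.51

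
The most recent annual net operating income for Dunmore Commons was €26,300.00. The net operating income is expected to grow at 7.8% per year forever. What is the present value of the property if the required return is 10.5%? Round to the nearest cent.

D₁ = D₀ × (1 + g) = €26,300.00 × 1.078 = €28,351.4000
Growing perpetuity: P = D₁ / (r − g) = €28,351.4000 / (0.105 − 0.078) = €1,050,051.85

€1050051.85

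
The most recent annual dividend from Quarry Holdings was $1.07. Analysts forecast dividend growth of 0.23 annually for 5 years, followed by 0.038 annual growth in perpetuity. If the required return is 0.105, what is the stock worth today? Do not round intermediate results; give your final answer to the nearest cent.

D_1 = 1.31610
D_2 = 1.61880
D_3 = 1.99113
D_4 = 2.44909
D_5 = 3.01238
Terminal value at year 5: TV = D_5×(1+g_2)/(r−g_2) = 3.12685/0.067 = 46.66936
P_0 = D_1/(1+r)^1 + D_2/(1+r)^2 + D_3/(1+r)^3 + D_4/(1+r)^4 + D_5/(1+r)^5 + TV/(1+r)^5
    = 1.19104 + 1.32577 + 1.47575 + 1.64269 + 1.82851 + 28.32830 = 35.79206

$35.79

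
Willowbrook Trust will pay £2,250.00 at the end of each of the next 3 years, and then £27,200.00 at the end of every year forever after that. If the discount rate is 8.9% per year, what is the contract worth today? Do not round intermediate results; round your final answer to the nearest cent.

PV of 3-year annuity: £2,250.00 × [1 − (1+0.089)^−3] / 0.089 = 5705.57879
Perpetuity value at year 3: £27,200.00 / 0.089 = 305617.97753
PV of perpetuity: 305617.97753 / (1+0.089)^3 = 236643.86951
Total PV = 5705.57879 + 236643.86951 = 242349.44830

£242349.45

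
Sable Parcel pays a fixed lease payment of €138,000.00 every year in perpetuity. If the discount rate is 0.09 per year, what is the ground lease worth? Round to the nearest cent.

Level perpetuity: PV = C / r = €138,000.00 / 0.09 = €1,533,333.33

€1533333.33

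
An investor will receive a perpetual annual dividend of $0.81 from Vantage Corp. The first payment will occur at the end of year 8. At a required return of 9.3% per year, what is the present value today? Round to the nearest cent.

$4.67

Value at end of year 7: C / r = $0.81 / 0.093 = $8.7097
Discount to today: PV = $8.7097 / (1 + 0.093)^7 = $8.7097 / 1.863550 = $4.67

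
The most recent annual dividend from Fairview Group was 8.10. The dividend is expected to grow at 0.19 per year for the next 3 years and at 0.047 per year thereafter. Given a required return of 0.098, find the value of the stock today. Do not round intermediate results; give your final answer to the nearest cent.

240.29

D_1 = 9.63900
D_2 = 11.47041
D_3 = 13.64979
Terminal value at year 3: TV = D_3×(1+g_2)/(r−g_2) = 14.29133/0.051 = 280.22212
P_0 = D_1/(1+r)^1 + D_2/(1+r)^2 + D_3/(1+r)^3 + TV/(1+r)^3
    = 8.77869 + 9.51424 + 10.31143 + 211.68758 = 240.29195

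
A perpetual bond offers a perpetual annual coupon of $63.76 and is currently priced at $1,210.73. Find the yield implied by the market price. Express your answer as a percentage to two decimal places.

5.27%

P = C/r ⇒ r = C/P = $63.76/$1,210.73 = 0.052662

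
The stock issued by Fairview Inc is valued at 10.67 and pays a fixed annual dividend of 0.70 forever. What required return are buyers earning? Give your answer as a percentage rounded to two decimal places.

P = C/r ⇒ r = C/P = 0.70/10.67 = 0.065604

6.56%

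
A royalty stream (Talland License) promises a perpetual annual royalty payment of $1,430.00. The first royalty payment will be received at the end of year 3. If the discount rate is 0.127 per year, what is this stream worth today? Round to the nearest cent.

$8865.12

Value at end of year 2: C / r = $1,430.00 / 0.127 = $11,259.8425
Discount to today: PV = $11,259.8425 / (1 + 0.127)^2 = $11,259.8425 / 1.270129 = $8,865.12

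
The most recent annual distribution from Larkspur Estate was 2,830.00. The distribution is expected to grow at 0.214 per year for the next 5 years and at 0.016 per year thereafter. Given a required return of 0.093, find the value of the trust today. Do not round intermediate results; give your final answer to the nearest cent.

82725.44

D_1 = 3435.62000
D_2 = 4170.84268
D_3 = 5063.40301
D_4 = 6146.97126
D_5 = 7462.42311
Terminal value at year 5: TV = D_5×(1+g_2)/(r−g_2) = 7581.82188/0.077 = 98465.21919
P_0 = D_1/(1+r)^1 + D_2/(1+r)^2 + D_3/(1+r)^3 + D_4/(1+r)^4 + D_5/(1+r)^5 + TV/(1+r)^5
    = 3143.29369 + 3491.27039 + 3877.76967 + 4307.05616 + 4783.86659 + 63122.18769 = 82725.44419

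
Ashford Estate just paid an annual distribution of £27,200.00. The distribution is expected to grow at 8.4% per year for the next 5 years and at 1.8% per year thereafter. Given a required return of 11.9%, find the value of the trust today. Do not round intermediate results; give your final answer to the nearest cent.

£357637.51

D_1 = 29484.80000
D_2 = 31961.52320
D_3 = 34646.29115
D_4 = 37556.57961
D_5 = 40711.33229
Terminal value at year 5: TV = D_5×(1+g_2)/(r−g_2) = 41444.13627/0.101 = 410337.98290
P_0 = D_1/(1+r)^1 + D_2/(1+r)^2 + D_3/(1+r)^3 + D_4/(1+r)^4 + D_5/(1+r)^5 + TV/(1+r)^5
    = 26349.24039 + 25525.09078 + 24726.71886 + 23953.31836 + 23204.10823 + 233879.03144 = 357637.50807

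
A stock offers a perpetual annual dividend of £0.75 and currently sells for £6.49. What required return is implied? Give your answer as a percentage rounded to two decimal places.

P = C/r ⇒ r = C/P = £0.75/£6.49 = 0.115562

11.56%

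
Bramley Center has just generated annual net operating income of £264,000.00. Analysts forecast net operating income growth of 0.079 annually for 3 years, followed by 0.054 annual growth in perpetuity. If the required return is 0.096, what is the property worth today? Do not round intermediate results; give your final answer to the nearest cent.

D_1 = 284856.00000
D_2 = 307359.62400
D_3 = 331641.03430
Terminal value at year 3: TV = D_3×(1+g_2)/(r−g_2) = 349549.65015/0.042 = 8322610.71781
P_0 = D_1/(1+r)^1 + D_2/(1+r)^2 + D_3/(1+r)^3 + TV/(1+r)^3
    = 259905.10949 + 255873.73462 + 251904.89019 + 6321613.19672 = 7089296.93101

£7089296.93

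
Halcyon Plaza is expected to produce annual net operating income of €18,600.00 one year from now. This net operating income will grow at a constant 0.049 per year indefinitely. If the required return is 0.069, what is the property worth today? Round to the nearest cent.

Growing perpetuity: P = D₁ / (r − g) = €18,600.0000 / (0.069 − 0.049) = €930,000.00

€930000.00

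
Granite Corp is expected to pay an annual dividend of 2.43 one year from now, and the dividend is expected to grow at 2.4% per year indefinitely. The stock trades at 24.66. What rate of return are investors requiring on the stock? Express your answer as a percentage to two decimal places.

P = D₁/(r − g) ⇒ r = D₁/P + g = 2.4300/24.66 + 0.024 = 0.098540 + 0.024 = 0.122540

12.25%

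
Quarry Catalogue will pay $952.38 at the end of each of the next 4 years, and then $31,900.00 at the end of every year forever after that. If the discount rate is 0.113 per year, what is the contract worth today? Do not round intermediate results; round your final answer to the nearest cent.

$186899.35

PV of 4-year annuity: $952.38 × [1 − (1+0.113)^−4] / 0.113 = 2935.88061
Perpetuity value at year 4: $31,900.00 / 0.113 = 282300.88496
PV of perpetuity: 282300.88496 / (1+0.113)^4 = 183963.46551
Total PV = 2935.88061 + 183963.46551 = 186899.34612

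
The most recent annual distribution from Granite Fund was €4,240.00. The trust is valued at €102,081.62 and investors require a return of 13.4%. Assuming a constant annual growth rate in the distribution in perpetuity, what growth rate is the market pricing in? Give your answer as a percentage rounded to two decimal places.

P = D₀(1+g)/(r−g) ⇒ P(r−g) = D₀(1+g) ⇒ g(P+D₀) = P·r − D₀
g = (P·r − D₀)/(P + D₀) = (€102,081.62×0.134 − €4,240.00) / (€102,081.62 + €4,240.00) = 0.088777

8.88%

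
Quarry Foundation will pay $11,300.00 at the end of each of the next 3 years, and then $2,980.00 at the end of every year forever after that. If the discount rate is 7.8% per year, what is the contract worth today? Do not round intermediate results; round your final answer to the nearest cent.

PV of 3-year annuity: $11,300.00 × [1 − (1+0.078)^−3] / 0.078 = 29226.60906
Perpetuity value at year 3: $2,980.00 / 0.078 = 38205.12821
PV of perpetuity: 38205.12821 / (1+0.078)^3 = 30497.57997
Total PV = 29226.60906 + 30497.57997 = 59724.18904

$59724.19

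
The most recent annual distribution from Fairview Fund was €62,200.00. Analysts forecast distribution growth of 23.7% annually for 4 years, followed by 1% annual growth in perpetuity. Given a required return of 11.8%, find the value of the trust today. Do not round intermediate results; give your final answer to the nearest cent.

D_1 = 76941.40000
D_2 = 95176.51180
D_3 = 117733.34510
D_4 = 145636.14788
Terminal value at year 4: TV = D_4×(1+g_2)/(r−g_2) = 147092.50936/0.108 = 1361967.67929
P_0 = D_1/(1+r)^1 + D_2/(1+r)^2 + D_3/(1+r)^3 + D_4/(1+r)^4 + TV/(1+r)^4
    = 68820.57245 + 76145.83911 + 84250.80767 + 93218.46967 + 871765.31819 = 1194201.00708

€1194201.01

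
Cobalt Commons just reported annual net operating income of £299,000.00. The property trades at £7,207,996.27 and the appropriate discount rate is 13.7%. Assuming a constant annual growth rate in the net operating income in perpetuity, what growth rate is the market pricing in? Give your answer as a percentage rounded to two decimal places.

P = D₀(1+g)/(r−g) ⇒ P(r−g) = D₀(1+g) ⇒ g(P+D₀) = P·r − D₀
g = (P·r − D₀)/(P + D₀) = (£7,207,996.27×0.137 − £299,000.00) / (£7,207,996.27 + £299,000.00) = 0.091714

9.17%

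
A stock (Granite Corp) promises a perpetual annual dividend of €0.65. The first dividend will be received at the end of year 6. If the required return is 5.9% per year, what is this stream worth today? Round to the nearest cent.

€8.27

Value at end of year 5: C / r = €0.65 / 0.059 = €11.0169
Discount to today: PV = €11.0169 / (1 + 0.059)^5 = €11.0169 / 1.331925 = €8.27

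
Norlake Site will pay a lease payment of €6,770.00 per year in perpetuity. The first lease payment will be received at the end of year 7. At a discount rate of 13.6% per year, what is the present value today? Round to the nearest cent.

€23162.20

Value at end of year 6: C / r = €6,770.00 / 0.136 = €49,779.4118
Discount to today: PV = €49,779.4118 / (1 + 0.136)^6 = €49,779.4118 / 2.149166 = €23,162.20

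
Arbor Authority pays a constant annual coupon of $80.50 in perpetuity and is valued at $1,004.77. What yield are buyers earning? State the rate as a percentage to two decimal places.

P = C/r ⇒ r = C/P = $80.50/$1,004.77 = 0.080118

8.01%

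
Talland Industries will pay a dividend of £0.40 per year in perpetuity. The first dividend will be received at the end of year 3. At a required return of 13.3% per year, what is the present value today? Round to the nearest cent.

Value at end of year 2: C / r = £0.40 / 0.133 = £3.0075
Discount to today: PV = £3.0075 / (1 + 0.133)^2 = £3.0075 / 1.283689 = £2.34

£2.34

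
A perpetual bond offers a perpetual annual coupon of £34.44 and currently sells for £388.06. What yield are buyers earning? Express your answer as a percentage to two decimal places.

P = C/r ⇒ r = C/P = £34.44/£388.06 = 0.088749

8.87%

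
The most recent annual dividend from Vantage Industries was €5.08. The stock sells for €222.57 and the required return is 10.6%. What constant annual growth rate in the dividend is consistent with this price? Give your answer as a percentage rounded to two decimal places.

P = D₀(1+g)/(r−g) ⇒ P(r−g) = D₀(1+g) ⇒ g(P+D₀) = P·r − D₀
g = (P·r − D₀)/(P + D₀) = (€222.57×0.106 − €5.08) / (€222.57 + €5.08) = 0.081320

8.13%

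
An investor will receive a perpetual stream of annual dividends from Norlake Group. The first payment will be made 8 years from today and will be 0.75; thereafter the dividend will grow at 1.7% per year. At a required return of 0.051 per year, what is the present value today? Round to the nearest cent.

15.57

Value at end of year 7: C₁ / (r − g) = 0.75 / (0.051 − 0.017) = 22.0588
Discount to today: PV = 22.0588 / (1 + 0.051)^7 = 22.0588 / 1.416508 = 15.57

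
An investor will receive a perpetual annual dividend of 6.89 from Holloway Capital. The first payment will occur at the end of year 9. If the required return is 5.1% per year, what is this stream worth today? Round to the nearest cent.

90.75

Value at end of year 8: C / r = 6.89 / 0.051 = 135.0980
Discount to today: PV = 135.0980 / (1 + 0.051)^8 = 135.0980 / 1.488750 = 90.75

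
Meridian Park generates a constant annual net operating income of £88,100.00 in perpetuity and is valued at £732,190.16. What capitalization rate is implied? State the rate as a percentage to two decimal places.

12.03%

P = C/r ⇒ r = C/P = £88,100.00/£732,190.16 = 0.120324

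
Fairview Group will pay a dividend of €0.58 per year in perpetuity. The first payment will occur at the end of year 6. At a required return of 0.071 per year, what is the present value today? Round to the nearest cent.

Value at end of year 5: C / r = €0.58 / 0.071 = €8.1690
Discount to today: PV = €8.1690 / (1 + 0.071)^5 = €8.1690 / 1.409118 = €5.80

€5.80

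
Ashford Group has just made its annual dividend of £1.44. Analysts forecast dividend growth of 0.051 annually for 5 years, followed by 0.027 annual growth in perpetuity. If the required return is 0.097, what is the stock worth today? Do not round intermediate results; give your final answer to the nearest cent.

£23.40

D_1 = 1.51344
D_2 = 1.59063
D_3 = 1.67175
D_4 = 1.75701
D_5 = 1.84661
Terminal value at year 5: TV = D_5×(1+g_2)/(r−g_2) = 1.89647/0.07 = 27.09246
P_0 = D_1/(1+r)^1 + D_2/(1+r)^2 + D_3/(1+r)^3 + D_4/(1+r)^4 + D_5/(1+r)^5 + TV/(1+r)^5
    = 1.37962 + 1.32177 + 1.26634 + 1.21324 + 1.16237 + 17.05357 = 23.39690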